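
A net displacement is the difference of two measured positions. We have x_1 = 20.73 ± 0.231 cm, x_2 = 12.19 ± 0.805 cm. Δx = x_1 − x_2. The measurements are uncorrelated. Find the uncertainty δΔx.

For a sum/difference, combine absolute errors in quadrature:
  (δx_1)² = 0.0534;  (δx_2)² = 0.648
δΔx = √(0.701) = 0.837 cm

0.837 cm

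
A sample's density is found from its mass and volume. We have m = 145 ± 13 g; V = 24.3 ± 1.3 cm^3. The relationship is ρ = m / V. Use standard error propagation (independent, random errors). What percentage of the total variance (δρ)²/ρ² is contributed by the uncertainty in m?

(δρ/ρ)² = (1·δm/m)² + (-1·δV/V)²
  m term: (1×0.0897)² = 0.00804
  V term: (-1×0.0535)² = 0.00286
Total = 0.0109. Share from m = 0.00804/0.0109 = 0.737.

73.7%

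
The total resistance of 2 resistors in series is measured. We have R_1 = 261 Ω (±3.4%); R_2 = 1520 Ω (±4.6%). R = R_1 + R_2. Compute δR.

Absolute uncertainties add in quadrature for a linear combination:
  (δR_1)² = 78.7;  (δR_2)² = 4890
δR = √(4970) = 70.5 Ω

70.5 Ω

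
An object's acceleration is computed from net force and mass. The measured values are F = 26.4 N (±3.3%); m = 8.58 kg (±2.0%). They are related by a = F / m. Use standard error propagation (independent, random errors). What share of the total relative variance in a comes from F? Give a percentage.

(δa/a)² = (1·δF/F)² + (-1·δm/m)²
  F term: (1×0.0330)² = 0.00109
  m term: (-1×0.0200)² = 0.000400
Total = 0.00149. Share from F = 0.00109/0.00149 = 0.731.

73.1%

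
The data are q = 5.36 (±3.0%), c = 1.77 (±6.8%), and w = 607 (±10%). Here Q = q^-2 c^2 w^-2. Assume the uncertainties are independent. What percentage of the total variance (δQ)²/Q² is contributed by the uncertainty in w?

(δQ/Q)² = (-2·δq/q)² + (2·δc/c)² + (-2·δw/w)²
  q term: (-2×0.0300)² = 0.00360
  c term: (2×0.0680)² = 0.0185
  w term: (-2×0.100)² = 0.0400
Total = 0.0621. Share from w = 0.0400/0.0621 = 0.644.

64.4%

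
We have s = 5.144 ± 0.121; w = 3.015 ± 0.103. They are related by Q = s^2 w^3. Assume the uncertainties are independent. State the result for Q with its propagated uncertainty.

Q is a product of powers, so relative uncertainties combine in quadrature:
  (2·δs/s)² = (2×0.0235)² = 0.00221;  (3·δw/w)² = (3×0.0342)² = 0.0105
δQ/Q = √(0.0127) = 0.113
Q = 725.2, so δQ = 0.113 × 725.2 = 81.8.

725.2 ± 81.8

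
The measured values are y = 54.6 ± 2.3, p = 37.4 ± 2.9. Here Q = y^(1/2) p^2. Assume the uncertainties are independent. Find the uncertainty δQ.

1620

Products/powers → add relative errors in quadrature, weighted by exponent:
  (½·δy/y)² = (0.5×0.0421)² = 0.000444;  (2·δp/p)² = (2×0.0775)² = 0.0240
δQ/Q = √(0.0245) = 0.157
Q = 10300, so δQ = 0.157 × 10300 = 1620.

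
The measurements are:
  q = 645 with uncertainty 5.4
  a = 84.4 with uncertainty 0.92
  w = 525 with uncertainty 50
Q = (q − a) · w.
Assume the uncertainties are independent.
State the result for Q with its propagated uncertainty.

(2.94 ± 0.282) × 10^5

Let u = q − a = 561. δu = √(δq² + δa²) = √(29.2 + 0.846) = 5.48, so δu/u = 0.00977.
Q is then a monomial in u, w:
δQ/Q = √((δu/u)² + (1·δw/w)²) = √(9.55e-05 + 0.00907) = 0.0957
Q = 2.94e+05, so δQ = 0.0957 × 2.94e+05 = 28200.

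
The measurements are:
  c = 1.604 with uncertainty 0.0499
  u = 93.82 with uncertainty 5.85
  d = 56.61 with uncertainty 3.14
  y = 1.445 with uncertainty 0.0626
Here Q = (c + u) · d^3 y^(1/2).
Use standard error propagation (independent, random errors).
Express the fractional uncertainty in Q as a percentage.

Let w = c + u = 95.42. δw = √(δc² + δu²) = √(0.00249 + 34.2) = 5.85, so δw/w = 0.0613.
Q is then a monomial in w, d, y:
δQ/Q = √((δw/w)² + (3·δd/d)² + (½·δy/y)²) = √(0.00376 + 0.0277 + 0.000469) = 0.179

17.9%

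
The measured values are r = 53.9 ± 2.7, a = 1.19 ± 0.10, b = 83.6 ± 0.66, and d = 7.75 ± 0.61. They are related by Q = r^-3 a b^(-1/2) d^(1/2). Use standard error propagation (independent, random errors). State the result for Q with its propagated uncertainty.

For a monomial Q ∝ r^-3, a, b^(-1/2), d^(1/2), fractional errors add in quadrature:
  (-3·δr/r)² = (-3×0.0501)² = 0.0226;  (1·δa/a)² = (1×0.0840)² = 0.00706;  (−½·δb/b)² = (-0.5×0.00789)² = 1.56e-05;  (½·δd/d)² = (0.5×0.0787)² = 0.00155
δQ/Q = √(0.0312) = 0.177
Q = 2.31e-06, so δQ = 0.177 × 2.31e-06 = 4.09e-07.

(2.31 ± 0.409) × 10^-6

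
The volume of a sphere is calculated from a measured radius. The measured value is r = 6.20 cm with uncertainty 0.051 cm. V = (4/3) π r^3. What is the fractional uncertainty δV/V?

V ∝ r^3, so δV/V = |3| · δr/r = 3 × 0.00823 = 0.0247.

0.0247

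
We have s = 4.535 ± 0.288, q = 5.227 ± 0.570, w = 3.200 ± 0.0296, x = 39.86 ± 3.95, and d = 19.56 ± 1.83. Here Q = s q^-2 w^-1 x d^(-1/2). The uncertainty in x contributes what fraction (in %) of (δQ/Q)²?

15.4%

(δQ/Q)² = (1·δs/s)² + (-2·δq/q)² + (-1·δw/w)² + (1·δx/x)² + (−½·δd/d)²
  s term: (1×0.0635)² = 0.00403
  q term: (-2×0.109)² = 0.0476
  w term: (-1×0.00925)² = 8.56e-05
  x term: (1×0.0991)² = 0.00982
  d term: (-0.5×0.0936)² = 0.00219
Total = 0.0637. Share from x = 0.00982/0.0637 = 0.154.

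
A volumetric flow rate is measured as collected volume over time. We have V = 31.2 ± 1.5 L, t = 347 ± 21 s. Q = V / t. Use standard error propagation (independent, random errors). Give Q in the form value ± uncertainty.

Each factor contributes (exponent × relative error)² to (δQ/Q)²:
  (1·δV/V)² = (1×0.0481)² = 0.00231;  (-1·δt/t)² = (-1×0.0605)² = 0.00366
δQ/Q = √(0.00597) = 0.0773
Q = 0.0899 L/s, so δQ = 0.0773 × 0.0899 = 0.00695 L/s.

0.0899 ± 0.00695 L/s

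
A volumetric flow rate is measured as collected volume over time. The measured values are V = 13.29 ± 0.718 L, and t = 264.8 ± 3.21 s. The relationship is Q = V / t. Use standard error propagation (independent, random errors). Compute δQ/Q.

0.0554

For a monomial Q ∝ V, t^-1, fractional errors add in quadrature:
  (1·δV/V)² = (1×0.0540)² = 0.00292;  (-1·δt/t)² = (-1×0.0121)² = 0.000147
δQ/Q = √(0.00307) = 0.0554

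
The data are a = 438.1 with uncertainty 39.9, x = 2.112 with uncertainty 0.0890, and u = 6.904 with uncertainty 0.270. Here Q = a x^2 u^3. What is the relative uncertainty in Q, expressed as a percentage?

17.1%

For a monomial Q ∝ a, x^2, u^3, fractional errors add in quadrature:
  (1·δa/a)² = (1×0.0911)² = 0.00829;  (2·δx/x)² = (2×0.0421)² = 0.00710;  (3·δu/u)² = (3×0.0391)² = 0.0138
δQ/Q = √(0.0292) = 0.171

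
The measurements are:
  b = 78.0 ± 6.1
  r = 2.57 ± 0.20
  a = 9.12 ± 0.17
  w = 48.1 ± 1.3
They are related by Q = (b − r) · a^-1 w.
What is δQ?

34.7

Let u = b − r = 75.4. δu = √(δb² + δr²) = √(37.2 + 0.0400) = 6.10, so δu/u = 0.0809.
Q is then a monomial in u, a, w:
δQ/Q = √((δu/u)² + (-1·δa/a)² + (1·δw/w)²) = √(0.00655 + 0.000347 + 0.000730) = 0.0873
Q = 398, so δQ = 0.0873 × 398 = 34.7.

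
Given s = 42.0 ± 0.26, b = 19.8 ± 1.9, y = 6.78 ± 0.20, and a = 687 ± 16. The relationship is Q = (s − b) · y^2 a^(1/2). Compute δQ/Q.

Let u = s − b = 22.2. δu = √(δs² + δb²) = √(0.0676 + 3.61) = 1.92, so δu/u = 0.0864.
Q is then a monomial in u, y, a:
δQ/Q = √((δu/u)² + (2·δy/y)² + (½·δa/a)²) = √(0.00746 + 0.00348 + 0.000136) = 0.105

0.105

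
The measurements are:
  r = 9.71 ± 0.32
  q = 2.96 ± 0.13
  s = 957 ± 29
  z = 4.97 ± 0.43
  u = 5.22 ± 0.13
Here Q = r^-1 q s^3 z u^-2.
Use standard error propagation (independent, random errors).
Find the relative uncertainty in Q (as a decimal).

0.146

Since Q is a product/quotient, work with relative uncertainties:
  (-1·δr/r)² = (-1×0.0330)² = 0.00109;  (1·δq/q)² = (1×0.0439)² = 0.00193;  (3·δs/s)² = (3×0.0303)² = 0.00826;  (1·δz/z)² = (1×0.0865)² = 0.00749;  (-2·δu/u)² = (-2×0.0249)² = 0.00248
δQ/Q = √(0.0212) = 0.146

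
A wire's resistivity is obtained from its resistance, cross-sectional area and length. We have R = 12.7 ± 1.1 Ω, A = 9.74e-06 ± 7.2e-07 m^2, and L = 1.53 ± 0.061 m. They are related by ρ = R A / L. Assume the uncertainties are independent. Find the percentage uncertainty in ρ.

Relative error in a monomial: (δρ/ρ)² = Σ (nᵢ · δxᵢ/xᵢ)².
  (1·δR/R)² = (1×0.0866)² = 0.00750;  (1·δA/A)² = (1×0.0739)² = 0.00546;  (-1·δL/L)² = (-1×0.0399)² = 0.00159
δρ/ρ = √(0.0146) = 0.121

12.1%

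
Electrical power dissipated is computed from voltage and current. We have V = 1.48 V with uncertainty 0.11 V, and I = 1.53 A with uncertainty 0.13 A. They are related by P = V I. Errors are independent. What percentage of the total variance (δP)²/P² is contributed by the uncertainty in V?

(δP/P)² = (1·δV/V)² + (1·δI/I)²
  V term: (1×0.0743)² = 0.00552
  I term: (1×0.0850)² = 0.00722
Total = 0.0127. Share from V = 0.00552/0.0127 = 0.433.

43.3%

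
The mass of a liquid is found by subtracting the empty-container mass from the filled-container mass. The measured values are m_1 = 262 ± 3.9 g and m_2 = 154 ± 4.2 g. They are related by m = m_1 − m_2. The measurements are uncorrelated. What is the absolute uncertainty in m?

5.73 g

Sums and differences: (δm)² = Σ (cᵢ δxᵢ)².
  (δm_1)² = 15.2;  (δm_2)² = 17.6
δm = √(32.9) = 5.73 g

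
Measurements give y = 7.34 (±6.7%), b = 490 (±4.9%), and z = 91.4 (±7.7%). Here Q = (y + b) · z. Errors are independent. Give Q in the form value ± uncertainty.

Let u = y + b = 497. δu = √(δy² + δb²) = √(0.242 + 576) = 24.0, so δu/u = 0.0483.
Q is then a monomial in u, z:
δQ/Q = √((δu/u)² + (1·δz/z)²) = √(0.00233 + 0.00593) = 0.0909
Q = 45500, so δQ = 0.0909 × 45500 = 4130.

45500 ± 4130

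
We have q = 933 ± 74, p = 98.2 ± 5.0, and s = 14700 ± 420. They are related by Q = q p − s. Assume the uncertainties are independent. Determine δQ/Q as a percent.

11.2%

Let w = q·p = 91600. δw/w = √((1·δq/q)² + (1·δp/p)²) = √(0.00629 + 0.00259) = 0.0943, so δw = 8640.
Q = w − s: δQ = √(δw² + δs²) = √(7.46e+07 + 1.76e+05) = 8650
Q = 76900, so δQ/Q = 8650/76900 = 0.112.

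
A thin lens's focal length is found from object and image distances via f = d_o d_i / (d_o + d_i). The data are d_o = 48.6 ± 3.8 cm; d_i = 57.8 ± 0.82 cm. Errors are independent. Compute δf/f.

0.0430

∂f/∂d_o = (d_i/(d_o+d_i))² = 0.295;  ∂f/∂d_i = (d_o/(d_o+d_i))² = 0.209
δf = √((∂f/∂d_o · δd_o)² + (∂f/∂d_i · δd_i)²) = √(1.26 + 0.0293) = 1.13 cm
f = 26.4 cm, so δf/f = 1.13/26.4 = 0.0430.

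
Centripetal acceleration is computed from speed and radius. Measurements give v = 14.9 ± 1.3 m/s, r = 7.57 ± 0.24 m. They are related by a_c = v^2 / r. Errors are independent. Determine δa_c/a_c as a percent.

17.7%

Since a_c is a product/quotient, work with relative uncertainties:
  (2·δv/v)² = (2×0.0872)² = 0.0304;  (-1·δr/r)² = (-1×0.0317)² = 0.00101
δa_c/a_c = √(0.0315) = 0.177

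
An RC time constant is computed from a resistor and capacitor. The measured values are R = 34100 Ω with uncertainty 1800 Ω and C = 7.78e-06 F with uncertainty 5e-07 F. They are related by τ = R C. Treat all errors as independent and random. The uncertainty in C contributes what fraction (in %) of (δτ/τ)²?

59.7%

(δτ/τ)² = (1·δR/R)² + (1·δC/C)²
  R term: (1×0.0528)² = 0.00279
  C term: (1×0.0643)² = 0.00413
Total = 0.00692. Share from C = 0.00413/0.00692 = 0.597.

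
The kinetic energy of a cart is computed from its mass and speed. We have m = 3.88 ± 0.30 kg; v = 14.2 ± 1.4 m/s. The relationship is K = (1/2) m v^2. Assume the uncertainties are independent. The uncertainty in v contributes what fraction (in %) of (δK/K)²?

(δK/K)² = (1·δm/m)² + (2·δv/v)²
  m term: (1×0.0773)² = 0.00598
  v term: (2×0.0986)² = 0.0389
Total = 0.0449. Share from v = 0.0389/0.0449 = 0.867.

86.7%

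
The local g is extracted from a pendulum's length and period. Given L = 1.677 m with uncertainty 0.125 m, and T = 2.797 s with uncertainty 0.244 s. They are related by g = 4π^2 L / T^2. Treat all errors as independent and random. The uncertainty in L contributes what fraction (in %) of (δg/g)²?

15.4%

(δg/g)² = (1·δL/L)² + (-2·δT/T)²
  L term: (1×0.0745)² = 0.00556
  T term: (-2×0.0872)² = 0.0304
Total = 0.0360. Share from L = 0.00556/0.0360 = 0.154.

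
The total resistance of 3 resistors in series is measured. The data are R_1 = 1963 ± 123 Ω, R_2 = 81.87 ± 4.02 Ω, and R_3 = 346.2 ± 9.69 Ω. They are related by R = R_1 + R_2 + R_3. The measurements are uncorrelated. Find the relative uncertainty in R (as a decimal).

Absolute uncertainties add in quadrature for a linear combination:
  (δR_1)² = 15100;  (δR_2)² = 16.2;  (δR_3)² = 93.9
δR = √(15200) = 123 Ω
R = 2391 Ω, so δR/R = 123/2391 = 0.0516.

0.0516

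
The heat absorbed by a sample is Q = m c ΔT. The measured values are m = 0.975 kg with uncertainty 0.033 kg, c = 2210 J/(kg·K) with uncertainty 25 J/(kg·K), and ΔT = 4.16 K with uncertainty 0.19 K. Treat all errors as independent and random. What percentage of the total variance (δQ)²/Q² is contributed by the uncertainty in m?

(δQ/Q)² = (1·δm/m)² + (1·δc/c)² + (1·δΔT/ΔT)²
  m term: (1×0.0338)² = 0.00115
  c term: (1×0.0113)² = 0.000128
  ΔT term: (1×0.0457)² = 0.00209
Total = 0.00336. Share from m = 0.00115/0.00336 = 0.341.

34.1%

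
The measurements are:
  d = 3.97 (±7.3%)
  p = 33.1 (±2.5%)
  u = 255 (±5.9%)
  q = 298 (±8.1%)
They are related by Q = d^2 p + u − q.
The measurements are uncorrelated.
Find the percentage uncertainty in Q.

Let w = d^2·p = 522. δw/w = √((2·δd/d)² + (1·δp/p)²) = √(0.0213 + 0.000625) = 0.148, so δw = 77.3.
Q = w + u − q: δQ = √(δw² + δu² + δq²) = √(5970 + 226 + 583) = 82.3
Q = 479, so δQ/Q = 82.3/479 = 0.172.

17.2%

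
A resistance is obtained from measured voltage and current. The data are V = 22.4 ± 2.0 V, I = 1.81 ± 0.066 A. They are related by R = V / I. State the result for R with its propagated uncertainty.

12.4 ± 1.19 Ω

Since R is a product/quotient, work with relative uncertainties:
  (1·δV/V)² = (1×0.0893)² = 0.00797;  (-1·δI/I)² = (-1×0.0365)² = 0.00133
δR/R = √(0.00930) = 0.0964
R = 12.4 Ω, so δR = 0.0964 × 12.4 = 1.19 Ω.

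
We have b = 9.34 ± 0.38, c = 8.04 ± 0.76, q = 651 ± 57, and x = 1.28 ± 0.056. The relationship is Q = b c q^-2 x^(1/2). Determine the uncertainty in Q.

4.1e-05

Since Q is a product/quotient, work with relative uncertainties:
  (1·δb/b)² = (1×0.0407)² = 0.00166;  (1·δc/c)² = (1×0.0945)² = 0.00894;  (-2·δq/q)² = (-2×0.0876)² = 0.0307;  (½·δx/x)² = (0.5×0.0437)² = 0.000479
δQ/Q = √(0.0417) = 0.204
Q = 0.000200, so δQ = 0.204 × 0.000200 = 4.1e-05.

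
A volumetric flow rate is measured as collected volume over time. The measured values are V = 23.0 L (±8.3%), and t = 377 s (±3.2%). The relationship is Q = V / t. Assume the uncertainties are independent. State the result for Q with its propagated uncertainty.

For a monomial Q ∝ V, t^-1, fractional errors add in quadrature:
  (1·δV/V)² = (1×0.0830)² = 0.00689;  (-1·δt/t)² = (-1×0.0320)² = 0.00102
δQ/Q = √(0.00791) = 0.0890
Q = 0.0610 L/s, so δQ = 0.0890 × 0.0610 = 0.00543 L/s.

0.0610 ± 0.00543 L/s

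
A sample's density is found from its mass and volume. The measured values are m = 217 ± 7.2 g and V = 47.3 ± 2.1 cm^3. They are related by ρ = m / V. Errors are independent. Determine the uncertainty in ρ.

ρ is a product of powers, so relative uncertainties combine in quadrature:
  (1·δm/m)² = (1×0.0332)² = 0.00110;  (-1·δV/V)² = (-1×0.0444)² = 0.00197
δρ/ρ = √(0.00307) = 0.0554
ρ = 4.59 g/cm^3, so δρ = 0.0554 × 4.59 = 0.254 g/cm^3.

0.254 g/cm^3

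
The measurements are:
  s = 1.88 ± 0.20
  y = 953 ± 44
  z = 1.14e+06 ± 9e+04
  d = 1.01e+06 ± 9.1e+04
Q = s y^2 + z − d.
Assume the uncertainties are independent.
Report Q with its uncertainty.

(1.84 ± 0.272) × 10^6

Let p = s·y^2 = 1.71e+06. δp/p = √((1·δs/s)² + (2·δy/y)²) = √(0.0113 + 0.00853) = 0.141, so δp = 2.41e+05.
Q = p + z − d: δQ = √(δp² + δz² + δd²) = √(5.79e+10 + 8.1e+09 + 8.28e+09) = 2.72e+05
Q = 1.84e+06.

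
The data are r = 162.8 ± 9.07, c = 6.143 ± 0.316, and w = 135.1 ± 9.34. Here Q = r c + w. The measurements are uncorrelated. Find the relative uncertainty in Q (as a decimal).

Let p = r·c = 1000. δp/p = √((1·δr/r)² + (1·δc/c)²) = √(0.00310 + 0.00265) = 0.0758, so δp = 75.8.
Q = p + w: δQ = √(δp² + δw²) = √(5750 + 87.2) = 76.4
Q = 1135, so δQ/Q = 76.4/1135 = 0.0673.

0.0673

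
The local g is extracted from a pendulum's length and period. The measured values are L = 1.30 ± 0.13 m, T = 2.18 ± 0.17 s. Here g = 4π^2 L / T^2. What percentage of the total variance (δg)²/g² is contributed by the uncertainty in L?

(δg/g)² = (1·δL/L)² + (-2·δT/T)²
  L term: (1×0.100)² = 0.0100
  T term: (-2×0.0780)² = 0.0243
Total = 0.0343. Share from L = 0.0100/0.0343 = 0.291.

29.1%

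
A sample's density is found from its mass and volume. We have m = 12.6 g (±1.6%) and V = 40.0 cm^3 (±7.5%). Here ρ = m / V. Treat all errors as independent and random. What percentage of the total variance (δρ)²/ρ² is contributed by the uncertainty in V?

(δρ/ρ)² = (1·δm/m)² + (-1·δV/V)²
  m term: (1×0.0160)² = 0.000256
  V term: (-1×0.0750)² = 0.00562
Total = 0.00588. Share from V = 0.00562/0.00588 = 0.956.

95.6%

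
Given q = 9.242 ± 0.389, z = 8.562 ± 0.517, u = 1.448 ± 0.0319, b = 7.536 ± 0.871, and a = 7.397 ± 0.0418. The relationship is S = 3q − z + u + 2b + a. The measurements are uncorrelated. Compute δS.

2.16

S is a linear combination, so absolute uncertainties add in quadrature:
  (3·δq)² = 1.36;  (δz)² = 0.267;  (δu)² = 0.00102;  (2·δb)² = 3.03;  (δa)² = 0.00175
δS = √(4.67) = 2.16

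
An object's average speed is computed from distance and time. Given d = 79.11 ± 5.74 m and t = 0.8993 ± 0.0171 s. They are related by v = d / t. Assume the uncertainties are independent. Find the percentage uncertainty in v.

Each factor contributes (exponent × relative error)² to (δv/v)²:
  (1·δd/d)² = (1×0.0726)² = 0.00526;  (-1·δt/t)² = (-1×0.0190)² = 0.000362
δv/v = √(0.00563) = 0.0750

7.50%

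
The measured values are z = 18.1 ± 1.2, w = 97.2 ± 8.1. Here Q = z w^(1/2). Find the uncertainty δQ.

14.0

For a monomial Q ∝ z, w^(1/2), fractional errors add in quadrature:
  (1·δz/z)² = (1×0.0663)² = 0.00440;  (½·δw/w)² = (0.5×0.0833)² = 0.00174
δQ/Q = √(0.00613) = 0.0783
Q = 178, so δQ = 0.0783 × 178 = 14.0.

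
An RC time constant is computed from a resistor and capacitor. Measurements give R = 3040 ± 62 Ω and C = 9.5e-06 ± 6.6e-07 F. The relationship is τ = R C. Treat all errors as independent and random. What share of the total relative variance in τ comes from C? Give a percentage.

(δτ/τ)² = (1·δR/R)² + (1·δC/C)²
  R term: (1×0.0204)² = 0.000416
  C term: (1×0.0695)² = 0.00483
Total = 0.00524. Share from C = 0.00483/0.00524 = 0.921.

92.1%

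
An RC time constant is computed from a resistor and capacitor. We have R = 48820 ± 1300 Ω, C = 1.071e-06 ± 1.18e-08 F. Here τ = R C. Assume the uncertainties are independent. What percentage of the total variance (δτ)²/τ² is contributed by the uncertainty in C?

14.6%

(δτ/τ)² = (1·δR/R)² + (1·δC/C)²
  R term: (1×0.0266)² = 0.000709
  C term: (1×0.0110)² = 0.000121
Total = 0.000830. Share from C = 0.000121/0.000830 = 0.146.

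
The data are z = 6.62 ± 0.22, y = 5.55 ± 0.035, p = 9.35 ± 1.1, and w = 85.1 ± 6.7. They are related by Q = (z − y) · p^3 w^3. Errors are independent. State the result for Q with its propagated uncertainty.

Let u = z − y = 1.07. δu = √(δz² + δy²) = √(0.0484 + 0.00123) = 0.223, so δu/u = 0.208.
Q is then a monomial in u, p, w:
δQ/Q = √((δu/u)² + (3·δp/p)² + (3·δw/w)²) = √(0.0433 + 0.125 + 0.0558) = 0.473
Q = 5.39e+08, so δQ = 0.473 × 5.39e+08 = 2.55e+08.

(5.39 ± 2.55) × 10^8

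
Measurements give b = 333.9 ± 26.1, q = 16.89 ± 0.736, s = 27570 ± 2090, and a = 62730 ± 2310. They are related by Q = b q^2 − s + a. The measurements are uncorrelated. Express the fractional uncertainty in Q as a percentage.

Let p = b·q^2 = 95250. δp/p = √((1·δb/b)² + (2·δq/q)²) = √(0.00611 + 0.00760) = 0.117, so δp = 11200.
Q = p − s + a: δQ = √(δp² + δs² + δa²) = √(1.24e+08 + 4.37e+06 + 5.34e+06) = 11600
Q = 130400, so δQ/Q = 11600/130400 = 0.0888.

8.88%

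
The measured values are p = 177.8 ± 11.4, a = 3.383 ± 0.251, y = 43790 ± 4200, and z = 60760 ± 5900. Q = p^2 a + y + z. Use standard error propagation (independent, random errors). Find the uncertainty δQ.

Let w = p^2·a = 106900. δw/w = √((2·δp/p)² + (1·δa/a)²) = √(0.0164 + 0.00550) = 0.148, so δw = 15800.
Q = w + y + z: δQ = √(δw² + δy² + δz²) = √(2.51e+08 + 1.76e+07 + 3.48e+07) = 17400

17400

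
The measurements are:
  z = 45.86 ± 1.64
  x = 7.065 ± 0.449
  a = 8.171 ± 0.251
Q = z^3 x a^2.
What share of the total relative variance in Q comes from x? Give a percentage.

20.9%

(δQ/Q)² = (3·δz/z)² + (1·δx/x)² + (2·δa/a)²
  z term: (3×0.0358)² = 0.0115
  x term: (1×0.0636)² = 0.00404
  a term: (2×0.0307)² = 0.00377
Total = 0.0193. Share from x = 0.00404/0.0193 = 0.209.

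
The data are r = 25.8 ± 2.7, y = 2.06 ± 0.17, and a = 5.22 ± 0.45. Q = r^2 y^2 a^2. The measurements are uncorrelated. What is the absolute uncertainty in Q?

24400

Since Q is a product/quotient, work with relative uncertainties:
  (2·δr/r)² = (2×0.105)² = 0.0438;  (2·δy/y)² = (2×0.0825)² = 0.0272;  (2·δa/a)² = (2×0.0862)² = 0.0297
δQ/Q = √(0.101) = 0.317
Q = 77000, so δQ = 0.317 × 77000 = 24400.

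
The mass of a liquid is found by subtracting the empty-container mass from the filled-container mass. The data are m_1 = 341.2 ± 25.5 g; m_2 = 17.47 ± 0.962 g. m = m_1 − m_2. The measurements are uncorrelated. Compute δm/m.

Each term contributes (cᵢ δxᵢ)² to (δm)²:
  (δm_1)² = 650;  (δm_2)² = 0.925
δm = √(651) = 25.5 g
m = 323.7 g, so δm/m = 25.5/323.7 = 0.0788.

0.0788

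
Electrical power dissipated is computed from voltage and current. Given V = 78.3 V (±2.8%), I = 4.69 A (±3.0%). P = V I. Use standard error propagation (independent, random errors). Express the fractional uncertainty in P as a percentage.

4.10%

Each factor contributes (exponent × relative error)² to (δP/P)²:
  (1·δV/V)² = (1×0.0280)² = 0.000784;  (1·δI/I)² = (1×0.0300)² = 0.000900
δP/P = √(0.00168) = 0.0410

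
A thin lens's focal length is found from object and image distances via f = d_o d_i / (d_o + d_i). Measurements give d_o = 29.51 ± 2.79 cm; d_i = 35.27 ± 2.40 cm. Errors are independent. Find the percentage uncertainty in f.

6.01%

∂f/∂d_o = (d_i/(d_o+d_i))² = 0.296;  ∂f/∂d_i = (d_o/(d_o+d_i))² = 0.208
δf = √((∂f/∂d_o · δd_o)² + (∂f/∂d_i · δd_i)²) = √(0.684 + 0.248) = 0.965 cm
f = 16.07 cm, so δf/f = 0.965/16.07 = 0.0601.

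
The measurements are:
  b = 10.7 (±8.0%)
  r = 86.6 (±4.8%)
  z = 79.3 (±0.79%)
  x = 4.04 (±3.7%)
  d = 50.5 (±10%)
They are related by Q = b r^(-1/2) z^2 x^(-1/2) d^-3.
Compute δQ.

0.00872

Relative error in a monomial: (δQ/Q)² = Σ (nᵢ · δxᵢ/xᵢ)².
  (1·δb/b)² = (1×0.0800)² = 0.00640;  (−½·δr/r)² = (-0.5×0.0480)² = 0.000576;  (2·δz/z)² = (2×0.00790)² = 0.000250;  (−½·δx/x)² = (-0.5×0.0370)² = 0.000342;  (-3·δd/d)² = (-3×0.100)² = 0.0900
δQ/Q = √(0.0976) = 0.312
Q = 0.0279, so δQ = 0.312 × 0.0279 = 0.00872.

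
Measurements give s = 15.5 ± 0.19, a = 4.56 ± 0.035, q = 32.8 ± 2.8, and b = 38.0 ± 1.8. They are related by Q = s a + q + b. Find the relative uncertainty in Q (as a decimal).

Let p = s·a = 70.7. δp/p = √((1·δs/s)² + (1·δa/a)²) = √(0.000150 + 5.89e-05) = 0.0145, so δp = 1.02.
Q = p + q + b: δQ = √(δp² + δq² + δb²) = √(1.04 + 7.84 + 3.24) = 3.48
Q = 141, so δQ/Q = 3.48/141 = 0.0246.

0.0246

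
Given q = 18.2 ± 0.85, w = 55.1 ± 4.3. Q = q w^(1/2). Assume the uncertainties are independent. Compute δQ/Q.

Relative error in a monomial: (δQ/Q)² = Σ (nᵢ · δxᵢ/xᵢ)².
  (1·δq/q)² = (1×0.0467)² = 0.00218;  (½·δw/w)² = (0.5×0.0780)² = 0.00152
δQ/Q = √(0.00370) = 0.0609

0.0609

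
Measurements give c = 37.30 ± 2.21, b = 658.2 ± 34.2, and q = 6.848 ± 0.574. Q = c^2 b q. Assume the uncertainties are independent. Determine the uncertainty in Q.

9.67e+05

Relative error in a monomial: (δQ/Q)² = Σ (nᵢ · δxᵢ/xᵢ)².
  (2·δc/c)² = (2×0.0592)² = 0.0140;  (1·δb/b)² = (1×0.0520)² = 0.00270;  (1·δq/q)² = (1×0.0838)² = 0.00703
δQ/Q = √(0.0238) = 0.154
Q = 6.271e+06, so δQ = 0.154 × 6.271e+06 = 9.67e+05.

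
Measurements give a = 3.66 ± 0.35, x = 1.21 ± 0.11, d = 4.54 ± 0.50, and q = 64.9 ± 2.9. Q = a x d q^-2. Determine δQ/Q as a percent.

19.4%

Relative error in a monomial: (δQ/Q)² = Σ (nᵢ · δxᵢ/xᵢ)².
  (1·δa/a)² = (1×0.0956)² = 0.00914;  (1·δx/x)² = (1×0.0909)² = 0.00826;  (1·δd/d)² = (1×0.110)² = 0.0121;  (-2·δq/q)² = (-2×0.0447)² = 0.00799
δQ/Q = √(0.0375) = 0.194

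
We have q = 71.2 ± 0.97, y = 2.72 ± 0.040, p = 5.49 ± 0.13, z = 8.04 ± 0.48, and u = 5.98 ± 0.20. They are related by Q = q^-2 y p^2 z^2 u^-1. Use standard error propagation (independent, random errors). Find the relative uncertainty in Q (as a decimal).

Relative error in a monomial: (δQ/Q)² = Σ (nᵢ · δxᵢ/xᵢ)².
  (-2·δq/q)² = (-2×0.0136)² = 0.000742;  (1·δy/y)² = (1×0.0147)² = 0.000216;  (2·δp/p)² = (2×0.0237)² = 0.00224;  (2·δz/z)² = (2×0.0597)² = 0.0143;  (-1·δu/u)² = (-1×0.0334)² = 0.00112
δQ/Q = √(0.0186) = 0.136

0.136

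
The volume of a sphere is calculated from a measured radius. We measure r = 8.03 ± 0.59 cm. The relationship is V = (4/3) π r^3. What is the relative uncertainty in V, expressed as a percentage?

22.0%

V ∝ r^3, so δV/V = |3| · δr/r = 3 × 0.0735 = 0.220.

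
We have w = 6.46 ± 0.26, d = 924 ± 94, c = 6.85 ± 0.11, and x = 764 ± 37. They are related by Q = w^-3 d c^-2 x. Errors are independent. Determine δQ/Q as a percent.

Since Q is a product/quotient, work with relative uncertainties:
  (-3·δw/w)² = (-3×0.0402)² = 0.0146;  (1·δd/d)² = (1×0.102)² = 0.0103;  (-2·δc/c)² = (-2×0.0161)² = 0.00103;  (1·δx/x)² = (1×0.0484)² = 0.00235
δQ/Q = √(0.0283) = 0.168

16.8%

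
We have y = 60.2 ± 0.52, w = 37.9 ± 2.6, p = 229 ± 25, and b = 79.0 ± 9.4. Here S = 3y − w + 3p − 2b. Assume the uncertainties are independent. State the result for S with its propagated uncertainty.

For a sum/difference, combine absolute errors in quadrature:
  (3·δy)² = 2.43;  (δw)² = 6.76;  (3·δp)² = 5620;  (2·δb)² = 353
δS = √(5990) = 77.4
S = 672.

672 ± 77.4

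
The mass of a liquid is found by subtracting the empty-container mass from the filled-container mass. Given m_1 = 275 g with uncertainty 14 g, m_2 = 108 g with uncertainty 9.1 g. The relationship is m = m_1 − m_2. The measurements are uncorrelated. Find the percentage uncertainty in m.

For a sum/difference, combine absolute errors in quadrature:
  (δm_1)² = 196;  (δm_2)² = 82.8
δm = √(279) = 16.7 g
m = 167 g, so δm/m = 16.7/167 = 0.1000.

10.00%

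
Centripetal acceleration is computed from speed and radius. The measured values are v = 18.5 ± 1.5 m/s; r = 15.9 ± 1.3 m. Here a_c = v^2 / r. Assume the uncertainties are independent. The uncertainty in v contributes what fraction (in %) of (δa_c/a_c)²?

79.7%

(δa_c/a_c)² = (2·δv/v)² + (-1·δr/r)²
  v term: (2×0.0811)² = 0.0263
  r term: (-1×0.0818)² = 0.00668
Total = 0.0330. Share from v = 0.0263/0.0330 = 0.797.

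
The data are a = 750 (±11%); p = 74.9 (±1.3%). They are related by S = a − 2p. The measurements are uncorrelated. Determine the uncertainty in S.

Absolute uncertainties add in quadrature for a linear combination:
  (δa)² = 6810;  (2·δp)² = 3.79
δS = √(6810) = 82.5

82.5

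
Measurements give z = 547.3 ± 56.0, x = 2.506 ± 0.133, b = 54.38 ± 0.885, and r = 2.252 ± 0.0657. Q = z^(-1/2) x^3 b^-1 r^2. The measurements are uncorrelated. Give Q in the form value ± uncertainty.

0.06274 ± 0.0112

Relative error in a monomial: (δQ/Q)² = Σ (nᵢ · δxᵢ/xᵢ)².
  (−½·δz/z)² = (-0.5×0.102)² = 0.00262;  (3·δx/x)² = (3×0.0531)² = 0.0254;  (-1·δb/b)² = (-1×0.0163)² = 0.000265;  (2·δr/r)² = (2×0.0292)² = 0.00340
δQ/Q = √(0.0316) = 0.178
Q = 0.06274, so δQ = 0.178 × 0.06274 = 0.0112.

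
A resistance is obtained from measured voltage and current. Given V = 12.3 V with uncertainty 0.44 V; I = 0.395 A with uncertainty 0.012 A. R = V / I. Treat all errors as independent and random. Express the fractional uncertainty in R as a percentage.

4.69%

Each factor contributes (exponent × relative error)² to (δR/R)²:
  (1·δV/V)² = (1×0.0358)² = 0.00128;  (-1·δI/I)² = (-1×0.0304)² = 0.000923
δR/R = √(0.00220) = 0.0469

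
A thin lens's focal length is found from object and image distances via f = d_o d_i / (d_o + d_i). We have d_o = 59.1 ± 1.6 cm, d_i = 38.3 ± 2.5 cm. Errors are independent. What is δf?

∂f/∂d_o = (d_i/(d_o+d_i))² = 0.155;  ∂f/∂d_i = (d_o/(d_o+d_i))² = 0.368
δf = √((∂f/∂d_o · δd_o)² + (∂f/∂d_i · δd_i)²) = √(0.0612 + 0.847) = 0.953 cm

0.953 cm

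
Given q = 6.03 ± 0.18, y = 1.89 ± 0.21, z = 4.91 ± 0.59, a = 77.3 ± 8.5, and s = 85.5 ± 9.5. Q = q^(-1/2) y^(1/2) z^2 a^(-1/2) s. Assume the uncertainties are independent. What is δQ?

36.3

Since Q is a product/quotient, work with relative uncertainties:
  (−½·δq/q)² = (-0.5×0.0299)² = 0.000223;  (½·δy/y)² = (0.5×0.111)² = 0.00309;  (2·δz/z)² = (2×0.120)² = 0.0578;  (−½·δa/a)² = (-0.5×0.110)² = 0.00302;  (1·δs/s)² = (1×0.111)² = 0.0123
δQ/Q = √(0.0764) = 0.276
Q = 131, so δQ = 0.276 × 131 = 36.3.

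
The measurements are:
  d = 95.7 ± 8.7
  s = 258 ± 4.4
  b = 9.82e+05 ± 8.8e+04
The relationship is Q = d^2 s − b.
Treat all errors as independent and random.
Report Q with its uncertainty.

Let p = d^2·s = 2.36e+06. δp/p = √((2·δd/d)² + (1·δs/s)²) = √(0.0331 + 0.000291) = 0.183, so δp = 4.32e+05.
Q = p − b: δQ = √(δp² + δb²) = √(1.86e+11 + 7.74e+09) = 4.4e+05
Q = 1.38e+06.

(1.38 ± 0.440) × 10^6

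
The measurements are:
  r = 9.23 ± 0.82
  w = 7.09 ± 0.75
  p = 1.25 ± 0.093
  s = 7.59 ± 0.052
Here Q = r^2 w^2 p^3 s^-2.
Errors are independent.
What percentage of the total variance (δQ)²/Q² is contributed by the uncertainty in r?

(δQ/Q)² = (2·δr/r)² + (2·δw/w)² + (3·δp/p)² + (-2·δs/s)²
  r term: (2×0.0888)² = 0.0316
  w term: (2×0.106)² = 0.0448
  p term: (3×0.0744)² = 0.0498
  s term: (-2×0.00685)² = 0.000188
Total = 0.126. Share from r = 0.0316/0.126 = 0.250.

25.0%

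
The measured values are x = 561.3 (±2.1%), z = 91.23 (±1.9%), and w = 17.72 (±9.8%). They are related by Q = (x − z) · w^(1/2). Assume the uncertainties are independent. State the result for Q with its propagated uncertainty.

1979 ± 109

Let u = x − z = 470.1. δu = √(δx² + δz²) = √(139 + 3.00) = 11.9, so δu/u = 0.0253.
Q is then a monomial in u, w:
δQ/Q = √((δu/u)² + (½·δw/w)²) = √(0.000642 + 0.00240) = 0.0552
Q = 1979, so δQ = 0.0552 × 1979 = 109.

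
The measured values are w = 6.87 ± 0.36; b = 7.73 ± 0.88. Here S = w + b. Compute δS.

Sums and differences: (δS)² = Σ (cᵢ δxᵢ)².
  (δw)² = 0.130;  (δb)² = 0.774
δS = √(0.904) = 0.951

0.951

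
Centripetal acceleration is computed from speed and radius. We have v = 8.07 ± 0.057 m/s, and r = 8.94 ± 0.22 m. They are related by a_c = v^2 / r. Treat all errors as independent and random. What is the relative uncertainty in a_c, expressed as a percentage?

2.84%

Products/powers → add relative errors in quadrature, weighted by exponent:
  (2·δv/v)² = (2×0.00706)² = 0.000200;  (-1·δr/r)² = (-1×0.0246)² = 0.000606
δa_c/a_c = √(0.000805) = 0.0284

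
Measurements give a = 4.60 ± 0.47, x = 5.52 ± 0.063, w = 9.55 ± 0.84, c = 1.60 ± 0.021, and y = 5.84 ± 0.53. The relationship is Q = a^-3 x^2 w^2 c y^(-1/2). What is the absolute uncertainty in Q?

For a monomial Q ∝ a^-3, x^2, w^2, c, y^(-1/2), fractional errors add in quadrature:
  (-3·δa/a)² = (-3×0.102)² = 0.0940;  (2·δx/x)² = (2×0.0114)² = 0.000521;  (2·δw/w)² = (2×0.0880)² = 0.0309;  (1·δc/c)² = (1×0.0131)² = 0.000172;  (−½·δy/y)² = (-0.5×0.0908)² = 0.00206
δQ/Q = √(0.128) = 0.357
Q = 18.9, so δQ = 0.357 × 18.9 = 6.75.

6.75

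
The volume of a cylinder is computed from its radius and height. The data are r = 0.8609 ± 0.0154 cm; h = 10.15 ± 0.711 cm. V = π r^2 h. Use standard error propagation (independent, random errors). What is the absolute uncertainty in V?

Each factor contributes (exponent × relative error)² to (δV/V)²:
  (2·δr/r)² = (2×0.0179)² = 0.00128;  (1·δh/h)² = (1×0.0700)² = 0.00491
δV/V = √(0.00619) = 0.0787
V = 23.63 cm^3, so δV = 0.0787 × 23.63 = 1.86 cm^3.

1.86 cm^3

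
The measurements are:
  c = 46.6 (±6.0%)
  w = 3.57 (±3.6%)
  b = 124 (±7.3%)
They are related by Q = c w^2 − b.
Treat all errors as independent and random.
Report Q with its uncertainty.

470 ± 56.4

Let p = c·w^2 = 594. δp/p = √((1·δc/c)² + (2·δw/w)²) = √(0.00360 + 0.00518) = 0.0937, so δp = 55.7.
Q = p − b: δQ = √(δp² + δb²) = √(3100 + 81.9) = 56.4
Q = 470.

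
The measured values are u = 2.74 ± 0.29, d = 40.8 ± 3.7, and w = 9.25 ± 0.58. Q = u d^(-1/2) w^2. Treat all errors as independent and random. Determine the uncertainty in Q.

Since Q is a product/quotient, work with relative uncertainties:
  (1·δu/u)² = (1×0.106)² = 0.0112;  (−½·δd/d)² = (-0.5×0.0907)² = 0.00206;  (2·δw/w)² = (2×0.0627)² = 0.0157
δQ/Q = √(0.0290) = 0.170
Q = 36.7, so δQ = 0.170 × 36.7 = 6.25.

6.25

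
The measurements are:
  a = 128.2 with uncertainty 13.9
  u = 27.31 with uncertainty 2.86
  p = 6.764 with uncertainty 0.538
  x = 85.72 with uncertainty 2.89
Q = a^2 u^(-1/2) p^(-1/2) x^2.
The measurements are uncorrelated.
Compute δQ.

2.1e+06

Q is a product of powers, so relative uncertainties combine in quadrature:
  (2·δa/a)² = (2×0.108)² = 0.0470;  (−½·δu/u)² = (-0.5×0.105)² = 0.00274;  (−½·δp/p)² = (-0.5×0.0795)² = 0.00158;  (2·δx/x)² = (2×0.0337)² = 0.00455
δQ/Q = √(0.0559) = 0.236
Q = 8.885e+06, so δQ = 0.236 × 8.885e+06 = 2.1e+06.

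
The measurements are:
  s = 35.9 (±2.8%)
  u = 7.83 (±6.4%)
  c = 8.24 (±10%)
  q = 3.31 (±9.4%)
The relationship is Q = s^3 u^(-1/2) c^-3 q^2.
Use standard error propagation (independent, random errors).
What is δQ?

118

Each factor contributes (exponent × relative error)² to (δQ/Q)²:
  (3·δs/s)² = (3×0.0280)² = 0.00706;  (−½·δu/u)² = (-0.5×0.0640)² = 0.00102;  (-3·δc/c)² = (-3×0.100)² = 0.0900;  (2·δq/q)² = (2×0.0940)² = 0.0353
δQ/Q = √(0.133) = 0.365
Q = 324, so δQ = 0.365 × 324 = 118.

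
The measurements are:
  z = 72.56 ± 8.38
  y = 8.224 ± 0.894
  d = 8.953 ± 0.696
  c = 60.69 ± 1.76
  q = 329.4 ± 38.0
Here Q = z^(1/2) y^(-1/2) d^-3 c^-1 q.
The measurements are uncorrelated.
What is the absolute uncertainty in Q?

0.00615

Products/powers → add relative errors in quadrature, weighted by exponent:
  (½·δz/z)² = (0.5×0.115)² = 0.00333;  (−½·δy/y)² = (-0.5×0.109)² = 0.00295;  (-3·δd/d)² = (-3×0.0777)² = 0.0544;  (-1·δc/c)² = (-1×0.0290)² = 0.000841;  (1·δq/q)² = (1×0.115)² = 0.0133
δQ/Q = √(0.0748) = 0.274
Q = 0.02247, so δQ = 0.274 × 0.02247 = 0.00615.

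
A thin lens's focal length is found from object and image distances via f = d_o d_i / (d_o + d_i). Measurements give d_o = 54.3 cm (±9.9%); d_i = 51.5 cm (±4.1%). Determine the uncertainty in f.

∂f/∂d_o = (d_i/(d_o+d_i))² = 0.237;  ∂f/∂d_i = (d_o/(d_o+d_i))² = 0.263
δf = √((∂f/∂d_o · δd_o)² + (∂f/∂d_i · δd_i)²) = √(1.62 + 0.309) = 1.39 cm

1.39 cm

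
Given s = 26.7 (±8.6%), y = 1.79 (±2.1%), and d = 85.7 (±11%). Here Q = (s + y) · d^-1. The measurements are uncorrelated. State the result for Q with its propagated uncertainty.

Let u = s + y = 28.5. δu = √(δs² + δy²) = √(5.27 + 0.00141) = 2.30, so δu/u = 0.0806.
Q is then a monomial in u, d:
δQ/Q = √((δu/u)² + (-1·δd/d)²) = √(0.00650 + 0.0121) = 0.136
Q = 0.332, so δQ = 0.136 × 0.332 = 0.0453.

0.332 ± 0.0453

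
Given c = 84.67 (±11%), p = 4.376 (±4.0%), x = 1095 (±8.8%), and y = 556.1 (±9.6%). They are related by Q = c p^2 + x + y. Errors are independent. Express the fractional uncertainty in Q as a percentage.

7.53%

Let w = c·p^2 = 1621. δw/w = √((1·δc/c)² + (2·δp/p)²) = √(0.0121 + 0.00640) = 0.136, so δw = 221.
Q = w + x + y: δQ = √(δw² + δx² + δy²) = √(48600 + 9290 + 2850) = 247
Q = 3272, so δQ/Q = 247/3272 = 0.0753.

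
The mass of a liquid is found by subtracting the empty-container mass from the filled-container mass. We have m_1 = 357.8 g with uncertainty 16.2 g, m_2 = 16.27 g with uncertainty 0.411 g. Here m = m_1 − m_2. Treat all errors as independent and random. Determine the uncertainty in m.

Sums and differences: (δm)² = Σ (cᵢ δxᵢ)².
  (δm_1)² = 262;  (δm_2)² = 0.169
δm = √(263) = 16.2 g

16.2 g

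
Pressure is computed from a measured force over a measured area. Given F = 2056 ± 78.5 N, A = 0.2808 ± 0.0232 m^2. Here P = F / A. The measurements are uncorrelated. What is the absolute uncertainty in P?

666 Pa

For a monomial P ∝ F, A^-1, fractional errors add in quadrature:
  (1·δF/F)² = (1×0.0382)² = 0.00146;  (-1·δA/A)² = (-1×0.0826)² = 0.00683
δP/P = √(0.00828) = 0.0910
P = 7322 Pa, so δP = 0.0910 × 7322 = 666 Pa.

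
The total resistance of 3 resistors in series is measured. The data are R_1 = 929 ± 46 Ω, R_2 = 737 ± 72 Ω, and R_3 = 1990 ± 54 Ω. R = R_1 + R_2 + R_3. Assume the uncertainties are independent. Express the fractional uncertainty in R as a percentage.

Each term contributes (cᵢ δxᵢ)² to (δR)²:
  (δR_1)² = 2120;  (δR_2)² = 5180;  (δR_3)² = 2920
δR = √(10200) = 101 Ω
R = 3660 Ω, so δR/R = 101/3660 = 0.0276.

2.76%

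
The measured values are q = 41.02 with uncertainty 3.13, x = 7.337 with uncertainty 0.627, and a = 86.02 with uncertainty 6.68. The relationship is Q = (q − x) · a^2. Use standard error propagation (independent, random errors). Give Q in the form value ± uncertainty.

Let u = q − x = 33.68. δu = √(δq² + δx²) = √(9.80 + 0.393) = 3.19, so δu/u = 0.0948.
Q is then a monomial in u, a:
δQ/Q = √((δu/u)² + (2·δa/a)²) = √(0.00898 + 0.0241) = 0.182
Q = 249200, so δQ = 0.182 × 249200 = 45300.

249200 ± 45300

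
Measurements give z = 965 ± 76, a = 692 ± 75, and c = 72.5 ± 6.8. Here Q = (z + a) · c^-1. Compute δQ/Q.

Let u = z + a = 1660. δu = √(δz² + δa²) = √(5780 + 5620) = 107, so δu/u = 0.0644.
Q is then a monomial in u, c:
δQ/Q = √((δu/u)² + (-1·δc/c)²) = √(0.00415 + 0.00880) = 0.114

0.114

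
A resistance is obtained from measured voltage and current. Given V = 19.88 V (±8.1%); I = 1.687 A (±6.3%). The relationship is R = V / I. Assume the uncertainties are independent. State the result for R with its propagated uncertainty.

11.78 ± 1.21 Ω

R is a product of powers, so relative uncertainties combine in quadrature:
  (1·δV/V)² = (1×0.0810)² = 0.00656;  (-1·δI/I)² = (-1×0.0630)² = 0.00397
δR/R = √(0.0105) = 0.103
R = 11.78 Ω, so δR = 0.103 × 11.78 = 1.21 Ω.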